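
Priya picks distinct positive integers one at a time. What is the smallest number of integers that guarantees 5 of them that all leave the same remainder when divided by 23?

93

By pigeonhole, the 23 residue classes mod 23 are the pigeonholes.
With 92 integers one could put 4 in each residue class and have no class reach 5.
The 93rd integer pushes some class to 5, so 23·4 + 1 = 93.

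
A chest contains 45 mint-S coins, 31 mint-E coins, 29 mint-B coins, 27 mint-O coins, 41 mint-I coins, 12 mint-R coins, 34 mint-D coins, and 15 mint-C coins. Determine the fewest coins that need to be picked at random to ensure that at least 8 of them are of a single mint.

57

By the pigeonhole principle, the 8 mints are the holes; the coins drawn are the pigeons.
To avoid 8 of any one mint, the worst case takes at most 7 of each mint.
That gives 7 + 7 + 7 + 7 + 7 + 7 + 7 + 7 = 56 coins with no mint reaching 8.
The next coin forces some mint to 8, so 56 + 1 = 57.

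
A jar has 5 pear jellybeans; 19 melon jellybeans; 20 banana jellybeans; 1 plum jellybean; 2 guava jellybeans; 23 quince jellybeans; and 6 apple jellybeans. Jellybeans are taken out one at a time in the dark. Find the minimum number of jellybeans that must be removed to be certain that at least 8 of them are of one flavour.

An adversary could hand out at most 7 jellybeans per flavour (4 flavours run out sooner): 5 + 7 + 7 + 1 + 2 + 7 + 6 = 35 jellybeans and still no flavour has 8.
By pigeonhole, one more jellybean lands in a flavour already at 7, so 36 draws are enough and 35 are not.

36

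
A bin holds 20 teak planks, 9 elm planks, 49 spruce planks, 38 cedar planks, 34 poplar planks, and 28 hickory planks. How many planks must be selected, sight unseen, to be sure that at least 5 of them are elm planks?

174

In the worst case for collecting elm planks, every non-elm plank comes out first.
There are 20 + 49 + 38 + 34 + 28 = 169 non-elm planks altogether.
After those, each further plank must be elm, so 169 + 5 = 174 draws guarantee 5 elm planks.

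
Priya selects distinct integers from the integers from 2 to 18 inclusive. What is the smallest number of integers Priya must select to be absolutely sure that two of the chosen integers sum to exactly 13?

Two chosen integers sum to 13 exactly when both halves of some pair {x, 13−x} with 2 ≤ x ≤ 13−x ≤ 11 are chosen — 5 such pairs.
The remaining 7 elements (those with no distinct partner in range) can never complete a 13-sum, so the worst case takes all of them and one from each pair: 7 + 5 = 12.
Pigeonhole: the 13th integer has to be the second member of some pair, so 12 + 1 = 13.

13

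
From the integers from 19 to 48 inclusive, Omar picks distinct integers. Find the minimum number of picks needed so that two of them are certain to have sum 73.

A set avoiding the sum 73 can contain at most one of each pair {x, 73−x}, plus the 6 elements whose complement lies outside the range.
The integers 19, …, 36 (18 of them) are such a set: any two sum to at least 19+20 = 39 and at most 35+36 = 71 < 73.
By pigeonhole, any 19th integer completes one of the 12 pairs, so 19 choices force a sum of 73.

19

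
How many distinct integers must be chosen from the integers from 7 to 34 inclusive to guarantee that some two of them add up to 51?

20

Two chosen integers sum to 51 exactly when both halves of some pair {x, 51−x} with 17 ≤ x ≤ 51−x ≤ 34 are chosen — 9 such pairs.
The remaining 10 elements (those with no distinct partner in range) can never complete a 51-sum, so the worst case takes all of them and one from each pair: 10 + 9 = 19.
Pigeonhole: the 20th integer has to be the second member of some pair, so 19 + 1 = 20.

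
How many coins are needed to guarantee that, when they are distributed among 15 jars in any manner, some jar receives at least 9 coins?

With 120 coins one could put exactly 8 in each of the 15 jars, and no jar would reach 9.
By pigeonhole, one more coin must land in a jar that already has 8, giving it 9.
So 15 × 8 + 1 = 121 coins are required.

121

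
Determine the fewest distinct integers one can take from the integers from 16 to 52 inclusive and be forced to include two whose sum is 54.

Group the elements by complementary pair {x, 54−x}: {16,38}, {17,37}, {18,36}, …, giving 11 two-element pairs, the single value 27 (it cannot pair with itself since the integers are distinct), and 14 integers whose partner 54−x falls outside [16,52].
Pigeonhole: treating each of those 26 groups as a pigeonhole, one can pick one integer per group — 26 integers — with no two summing to 54.
The 27th integer lands in an occupied pair, forcing a sum of 54.

27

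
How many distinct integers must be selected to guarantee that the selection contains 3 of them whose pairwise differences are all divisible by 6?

Integers whose pairwise differences are multiples of 6 are exactly those sharing a remainder mod 6. The 6 residue classes mod 6 are the pigeonholes.
With 12 integers one could put 2 in each residue class and have no class reach 3.
The 13th integer pushes some class to 3, so 6·2 + 1 = 13.

13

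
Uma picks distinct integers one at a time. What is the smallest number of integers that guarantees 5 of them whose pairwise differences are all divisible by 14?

Integers whose pairwise differences are multiples of 14 are exactly those sharing a remainder mod 14. Pigeonhole: the 14 residue classes mod 14 are the pigeonholes.
With 56 integers one could put 4 in each residue class and have no class reach 5.
The 57th integer pushes some class to 5, so 14·4 + 1 = 57.

57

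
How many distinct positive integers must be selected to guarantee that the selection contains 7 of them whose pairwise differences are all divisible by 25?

Integers whose pairwise differences are multiples of 25 are exactly those sharing a remainder mod 25. Pigeonhole: the 25 residue classes mod 25 are the pigeonholes.
With 150 integers one could put 6 in each residue class and have no class reach 7.
The 151st integer pushes some class to 7, so 25·6 + 1 = 151.

151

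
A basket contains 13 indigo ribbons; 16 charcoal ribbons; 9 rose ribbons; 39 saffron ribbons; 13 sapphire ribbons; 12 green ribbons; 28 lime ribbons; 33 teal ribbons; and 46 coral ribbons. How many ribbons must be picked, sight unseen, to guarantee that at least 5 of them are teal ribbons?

181

In the worst case for collecting teal ribbons, every non-teal ribbon comes out first.
There are 13 + 16 + 9 + 39 + 13 + 12 + 28 + 46 = 176 non-teal ribbons altogether.
After those, each further ribbon must be teal, so 176 + 5 = 181 draws guarantee 5 teal ribbons.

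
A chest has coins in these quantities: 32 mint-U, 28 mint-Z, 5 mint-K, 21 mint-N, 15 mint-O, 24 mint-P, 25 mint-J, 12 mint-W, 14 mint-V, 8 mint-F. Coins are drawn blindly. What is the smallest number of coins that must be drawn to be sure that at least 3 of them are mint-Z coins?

In the worst case for collecting mint-Z coins, every non-mint-Z coin comes out first.
There are 32 + 5 + 21 + 15 + 24 + 25 + 12 + 14 + 8 = 156 non-mint-Z coins altogether.
After those, each further coin must be mint-Z, so 156 + 3 = 159 draws guarantee 3 mint-Z coins.

159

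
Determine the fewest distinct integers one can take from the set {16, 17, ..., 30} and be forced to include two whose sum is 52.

12

Two chosen integers sum to 52 exactly when both halves of some pair {x, 52−x} with 22 ≤ x ≤ 52−x ≤ 30 are chosen — 4 such pairs.
The remaining 7 elements (those with no distinct partner in range) can never complete a 52-sum, so the worst case takes all of them and one from each pair: 7 + 4 = 11.
The 12th integer has to be the second member of some pair, so 11 + 1 = 12.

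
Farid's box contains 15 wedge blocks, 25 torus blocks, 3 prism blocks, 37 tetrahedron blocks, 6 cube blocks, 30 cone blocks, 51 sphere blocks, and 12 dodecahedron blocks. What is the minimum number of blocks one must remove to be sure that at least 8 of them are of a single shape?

An adversary could hand out at most 7 blocks per shape (prism, cube run out sooner): 7 + 7 + 3 + 7 + 6 + 7 + 7 + 7 = 51 blocks and still no shape has 8.
One more block lands in a shape already at 7, so 52 draws are enough and 51 are not.

52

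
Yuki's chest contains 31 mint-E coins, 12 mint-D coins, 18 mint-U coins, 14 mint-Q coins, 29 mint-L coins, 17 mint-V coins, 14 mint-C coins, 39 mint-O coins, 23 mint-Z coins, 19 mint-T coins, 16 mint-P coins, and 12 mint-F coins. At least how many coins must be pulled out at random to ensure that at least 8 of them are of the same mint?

Pigeonhole: the 12 mints are the holes; the coins drawn are the pigeons.
To avoid 8 of any one mint, the worst case takes at most 7 of each mint.
That gives 7 + 7 + 7 + 7 + 7 + 7 + 7 + 7 + 7 + 7 + 7 + 7 = 84 coins with no mint reaching 8.
The next coin forces some mint to 8, so 84 + 1 = 85.

85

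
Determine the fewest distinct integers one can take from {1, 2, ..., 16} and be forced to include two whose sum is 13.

Two chosen integers sum to 13 exactly when both halves of some pair {x, 13−x} with 1 ≤ x ≤ 13−x ≤ 12 are chosen — 6 such pairs.
The remaining 4 elements (those with no distinct partner in range) can never complete a 13-sum, so the worst case takes all of them and one from each pair: 4 + 6 = 10.
By pigeonhole, the 11th integer has to be the second member of some pair, so 10 + 1 = 11.

11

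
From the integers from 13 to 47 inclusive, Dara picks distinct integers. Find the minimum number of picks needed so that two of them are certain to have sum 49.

Two chosen integers sum to 49 exactly when both halves of some pair {x, 49−x} with 13 ≤ x ≤ 49−x ≤ 36 are chosen — 12 such pairs.
The remaining 11 elements (those with no distinct partner in range) can never complete a 49-sum, so the worst case takes all of them and one from each pair: 11 + 12 = 23.
The 24th integer has to be the second member of some pair, so 23 + 1 = 24.

24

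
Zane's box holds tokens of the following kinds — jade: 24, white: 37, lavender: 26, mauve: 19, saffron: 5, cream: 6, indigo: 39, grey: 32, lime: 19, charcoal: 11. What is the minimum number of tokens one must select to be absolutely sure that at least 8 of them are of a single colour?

68

By pigeonhole, the 10 colours are the holes; the tokens drawn are the pigeons.
To avoid 8 of any one colour, the worst case takes at most 7 of each colour, or every token of a colour that has fewer than 7.
That gives 7 + 7 + 7 + 7 + 5 + 6 + 7 + 7 + 7 + 7 = 67 tokens with no colour reaching 8.
The next token forces some colour to 8, so 67 + 1 = 68.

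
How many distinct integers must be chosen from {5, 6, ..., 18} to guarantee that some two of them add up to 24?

9

Group the elements by complementary pair {x, 24−x}: {6,18}, {7,17}, {8,16}, …, giving 6 two-element pairs, the single value 12 (it cannot pair with itself since the integers are distinct), and 1 integer whose partner 24−x falls outside [5,18].
By pigeonhole, treating each of those 8 groups as a pigeonhole, one can pick one integer per group — 8 integers — with no two summing to 24.
The 9th integer lands in an occupied pair, forcing a sum of 24.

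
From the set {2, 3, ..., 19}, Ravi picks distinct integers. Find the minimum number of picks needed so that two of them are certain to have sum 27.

13

Two chosen integers sum to 27 exactly when both halves of some pair {x, 27−x} with 8 ≤ x ≤ 27−x ≤ 19 are chosen — 6 such pairs.
The remaining 6 elements (those with no distinct partner in range) can never complete a 27-sum, so the worst case takes all of them and one from each pair: 6 + 6 = 12.
The 13th integer has to be the second member of some pair, so 12 + 1 = 13.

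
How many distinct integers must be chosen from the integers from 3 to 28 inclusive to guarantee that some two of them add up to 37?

17

Two chosen integers sum to 37 exactly when both halves of some pair {x, 37−x} with 9 ≤ x ≤ 37−x ≤ 28 are chosen — 10 such pairs.
The remaining 6 elements (those with no distinct partner in range) can never complete a 37-sum, so the worst case takes all of them and one from each pair: 6 + 10 = 16.
Pigeonhole: the 17th integer has to be the second member of some pair, so 16 + 1 = 17.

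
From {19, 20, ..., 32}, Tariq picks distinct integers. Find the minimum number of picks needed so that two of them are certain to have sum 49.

9

Group the elements by complementary pair {x, 49−x}: {19,30}, {20,29}, {21,28}, …, giving 6 two-element pairs and 2 integers whose partner 49−x falls outside [19,32].
By the pigeonhole principle, treating each of those 8 groups as a pigeonhole, one can pick one integer per group — 8 integers — with no two summing to 49.
The 9th integer lands in an occupied pair, forcing a sum of 49.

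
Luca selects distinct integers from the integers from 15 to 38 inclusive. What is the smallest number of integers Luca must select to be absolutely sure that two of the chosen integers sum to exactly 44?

18

Group the elements by complementary pair {x, 44−x}: {15,29}, {16,28}, {17,27}, …, giving 7 two-element pairs, the single value 22 (it cannot pair with itself since the integers are distinct), and 9 integers whose partner 44−x falls outside [15,38].
Pigeonhole: treating each of those 17 groups as a pigeonhole, one can pick one integer per group — 17 integers — with no two summing to 44.
The 18th integer lands in an occupied pair, forcing a sum of 44.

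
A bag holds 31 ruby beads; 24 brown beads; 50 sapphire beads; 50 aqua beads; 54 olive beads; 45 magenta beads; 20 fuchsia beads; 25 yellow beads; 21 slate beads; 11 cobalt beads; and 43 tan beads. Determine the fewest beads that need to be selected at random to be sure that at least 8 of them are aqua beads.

In the worst case for collecting aqua beads, every non-aqua bead comes out first.
There are 31 + 24 + 50 + 54 + 45 + 20 + 25 + 21 + 11 + 43 = 324 non-aqua beads altogether.
After those, each further bead must be aqua, so 324 + 8 = 332 draws guarantee 8 aqua beads.

332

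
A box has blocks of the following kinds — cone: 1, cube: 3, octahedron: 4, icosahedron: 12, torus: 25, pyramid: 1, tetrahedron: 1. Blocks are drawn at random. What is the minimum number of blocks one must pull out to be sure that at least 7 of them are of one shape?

Pigeonhole: the 7 shapes are the holes; the blocks drawn are the pigeons.
To avoid 7 of any one shape, the worst case takes at most 6 of each shape, or every block of a shape that has fewer than 6.
That gives 1 + 3 + 4 + 6 + 6 + 1 + 1 = 22 blocks with no shape reaching 7.
The next block forces some shape to 7, so 22 + 1 = 23.

23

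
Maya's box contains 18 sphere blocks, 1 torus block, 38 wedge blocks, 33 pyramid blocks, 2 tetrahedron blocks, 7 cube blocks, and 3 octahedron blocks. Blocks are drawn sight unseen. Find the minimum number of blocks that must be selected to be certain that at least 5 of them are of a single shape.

23

The 7 shapes are the holes; the blocks drawn are the pigeons.
To avoid 5 of any one shape, the worst case takes at most 4 of each shape, or every block of a shape that has fewer than 4.
That gives 4 + 1 + 4 + 4 + 2 + 4 + 3 = 22 blocks with no shape reaching 5.
The next block forces some shape to 5, so 22 + 1 = 23.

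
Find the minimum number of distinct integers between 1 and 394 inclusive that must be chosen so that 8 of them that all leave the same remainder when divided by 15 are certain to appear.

106

The 15 residue classes mod 15 are the pigeonholes.
With 105 integers one could put 7 in each residue class and have no class reach 8.
The 106th integer pushes some class to 8, so 15·7 + 1 = 106.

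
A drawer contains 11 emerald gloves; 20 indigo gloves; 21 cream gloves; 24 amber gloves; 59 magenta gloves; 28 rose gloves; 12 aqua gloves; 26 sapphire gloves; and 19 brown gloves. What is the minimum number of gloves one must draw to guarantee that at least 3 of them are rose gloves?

In the worst case for collecting rose gloves, every non-rose glove comes out first.
There are 11 + 20 + 21 + 24 + 59 + 12 + 26 + 19 = 192 non-rose gloves altogether.
After those, each further glove must be rose, so 192 + 3 = 195 draws guarantee 3 rose gloves.

195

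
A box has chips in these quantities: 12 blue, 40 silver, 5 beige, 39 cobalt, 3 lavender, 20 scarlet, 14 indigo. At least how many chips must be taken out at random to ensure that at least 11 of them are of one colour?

By pigeonhole, put each drawn chip into a box by colour. The largest draw with every box below 11 takes min(count, 10) from each colour; colours with fewer than 10 contribute all they have.
Σ min(cᵢ, 10) = 10 + 10 + 5 + 10 + 3 + 10 + 10 = 58.
Draw number 58 + 1 = 59 must push one box to 11.

59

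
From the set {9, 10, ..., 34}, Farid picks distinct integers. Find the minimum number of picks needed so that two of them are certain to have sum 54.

20

Two chosen integers sum to 54 exactly when both halves of some pair {x, 54−x} with 20 ≤ x ≤ 54−x ≤ 34 are chosen — 7 such pairs.
The remaining 12 elements (those with no distinct partner in range) can never complete a 54-sum, so the worst case takes all of them and one from each pair: 12 + 7 = 19.
By pigeonhole, the 20th integer has to be the second member of some pair, so 19 + 1 = 20.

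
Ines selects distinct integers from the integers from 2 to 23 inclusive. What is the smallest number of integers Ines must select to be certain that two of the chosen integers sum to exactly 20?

A set avoiding the sum 20 can contain at most one of each pair {x, 20−x}, plus the 6 elements whose complement lies outside the range or equal to its own complement.
The integers 10, …, 23 (14 of them) are such a set: any two sum to at least 10+11 = 21 > 20.
By the pigeonhole principle, any 15th integer completes one of the 8 pairs, so 15 choices force a sum of 20.

15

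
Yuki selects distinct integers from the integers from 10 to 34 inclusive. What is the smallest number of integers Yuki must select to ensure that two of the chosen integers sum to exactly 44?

14

Group the elements by complementary pair {x, 44−x}: {10,34}, {11,33}, {12,32}, …, giving 12 two-element pairs and the single value 22 (it cannot pair with itself since the integers are distinct).
Treating each of those 13 groups as a pigeonhole, one can pick one integer per group — 13 integers — with no two summing to 44.
The 14th integer lands in an occupied pair, forcing a sum of 44.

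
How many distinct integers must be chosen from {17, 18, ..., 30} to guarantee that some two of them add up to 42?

A set avoiding the sum 42 can contain at most one of each pair {x, 42−x}, plus the 6 elements whose complement lies outside the range or equal to its own complement.
The integers 21, …, 30 (10 of them) are such a set: any two sum to at least 21+22 = 43 > 42.
By pigeonhole, any 11th integer completes one of the 4 pairs, so 11 choices force a sum of 42.

11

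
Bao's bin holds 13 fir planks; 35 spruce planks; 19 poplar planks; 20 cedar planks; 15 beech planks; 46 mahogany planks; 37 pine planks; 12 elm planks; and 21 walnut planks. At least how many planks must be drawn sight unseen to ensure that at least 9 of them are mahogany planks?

181

In the worst case for collecting mahogany planks, every non-mahogany plank comes out first.
There are 13 + 35 + 19 + 20 + 15 + 37 + 12 + 21 = 172 non-mahogany planks altogether.
After those, each further plank must be mahogany, so 172 + 9 = 181 draws guarantee 9 mahogany planks.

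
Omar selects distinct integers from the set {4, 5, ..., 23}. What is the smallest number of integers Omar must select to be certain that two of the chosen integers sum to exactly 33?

14

A set avoiding the sum 33 can contain at most one of each pair {x, 33−x}, plus the 6 elements whose complement lies outside the range.
The integers 4, …, 16 (13 of them) are such a set: any two sum to at least 4+5 = 9 and at most 15+16 = 31 < 33.
Pigeonhole: any 14th integer completes one of the 7 pairs, so 14 choices force a sum of 33.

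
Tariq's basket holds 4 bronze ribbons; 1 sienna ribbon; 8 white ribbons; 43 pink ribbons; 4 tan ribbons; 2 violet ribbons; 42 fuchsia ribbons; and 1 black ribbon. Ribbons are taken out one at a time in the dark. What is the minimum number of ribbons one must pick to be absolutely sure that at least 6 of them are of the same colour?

28

An adversary could hand out at most 5 ribbons per colour (5 colours run out sooner): 4 + 1 + 5 + 5 + 4 + 2 + 5 + 1 = 27 ribbons and still no colour has 6.
By pigeonhole, one more ribbon lands in a colour already at 5, so 28 draws are enough and 27 are not.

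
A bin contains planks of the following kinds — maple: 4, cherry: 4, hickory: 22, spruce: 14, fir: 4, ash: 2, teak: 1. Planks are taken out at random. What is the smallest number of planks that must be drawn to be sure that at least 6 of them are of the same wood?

26

By the pigeonhole principle, the 7 woods are the holes; the planks drawn are the pigeons.
To avoid 6 of any one wood, the worst case takes at most 5 of each wood, or every plank of a wood that has fewer than 5.
That gives 4 + 4 + 5 + 5 + 4 + 2 + 1 = 25 planks with no wood reaching 6.
The next plank forces some wood to 6, so 25 + 1 = 26.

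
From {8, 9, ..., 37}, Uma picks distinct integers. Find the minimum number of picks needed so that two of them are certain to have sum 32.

23

Two chosen integers sum to 32 exactly when both halves of some pair {x, 32−x} with 8 ≤ x ≤ 32−x ≤ 24 are chosen — 8 such pairs.
The remaining 14 elements (those with no distinct partner in range) can never complete a 32-sum, so the worst case takes all of them and one from each pair: 14 + 8 = 22.
The 23rd integer has to be the second member of some pair, so 22 + 1 = 23.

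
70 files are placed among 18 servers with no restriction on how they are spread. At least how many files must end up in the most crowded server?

4

The 18 servers are the holes and the 70 files are the pigeons.
If every server held at most 3 files, the total would be at most 18 × 3 = 54, which is less than 70.
So some server holds at least ⌈70/18⌉ = 4 files.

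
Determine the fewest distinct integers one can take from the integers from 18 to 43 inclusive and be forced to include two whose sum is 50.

A set avoiding the sum 50 can contain at most one of each pair {x, 50−x}, plus the 12 elements whose complement lies outside the range or equal to its own complement.
The integers 25, …, 43 (19 of them) are such a set: any two sum to at least 25+26 = 51 > 50.
Any 20th integer completes one of the 7 pairs, so 20 choices force a sum of 50.

20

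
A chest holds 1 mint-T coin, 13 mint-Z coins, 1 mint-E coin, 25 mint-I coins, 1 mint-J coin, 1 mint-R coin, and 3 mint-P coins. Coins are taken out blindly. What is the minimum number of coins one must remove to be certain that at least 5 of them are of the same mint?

16

By the pigeonhole principle, put each drawn coin into a box by mint. The largest draw with every box below 5 takes min(count, 4) from each mint; mints with fewer than 4 contribute all they have.
Σ min(cᵢ, 4) = 1 + 4 + 1 + 4 + 1 + 1 + 3 = 15.
Draw number 15 + 1 = 16 must push one box to 5.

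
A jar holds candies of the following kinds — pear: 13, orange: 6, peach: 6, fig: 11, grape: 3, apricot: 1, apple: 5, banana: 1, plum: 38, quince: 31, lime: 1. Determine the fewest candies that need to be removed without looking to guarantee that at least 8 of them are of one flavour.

The 11 flavours are the holes; the candies drawn are the pigeons.
To avoid 8 of any one flavour, the worst case takes at most 7 of each flavour, or every candy of a flavour that has fewer than 7.
That gives 7 + 6 + 6 + 7 + 3 + 1 + 5 + 1 + 7 + 7 + 1 = 51 candies with no flavour reaching 8.
The next candy forces some flavour to 8, so 51 + 1 = 52.

52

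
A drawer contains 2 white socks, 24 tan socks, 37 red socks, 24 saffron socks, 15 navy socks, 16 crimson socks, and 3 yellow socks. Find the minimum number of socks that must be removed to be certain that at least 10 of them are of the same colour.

51

An adversary could hand out at most 9 socks per colour (white, yellow run out sooner): 2 + 9 + 9 + 9 + 9 + 9 + 3 = 50 socks and still no colour has 10.
By the pigeonhole principle, one more sock lands in a colour already at 9, so 51 draws are enough and 50 are not.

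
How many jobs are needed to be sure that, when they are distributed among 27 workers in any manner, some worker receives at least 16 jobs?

With 405 jobs one could put exactly 15 in each of the 27 workers, and no worker would reach 16.
One more job must land in a worker that already has 15, giving it 16.
So 27 × 15 + 1 = 406 jobs are required.

406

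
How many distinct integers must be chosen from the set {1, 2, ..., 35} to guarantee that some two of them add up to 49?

25

Two chosen integers sum to 49 exactly when both halves of some pair {x, 49−x} with 14 ≤ x ≤ 49−x ≤ 35 are chosen — 11 such pairs.
The remaining 13 elements (those with no distinct partner in range) can never complete a 49-sum, so the worst case takes all of them and one from each pair: 13 + 11 = 24.
The 25th integer has to be the second member of some pair, so 24 + 1 = 25.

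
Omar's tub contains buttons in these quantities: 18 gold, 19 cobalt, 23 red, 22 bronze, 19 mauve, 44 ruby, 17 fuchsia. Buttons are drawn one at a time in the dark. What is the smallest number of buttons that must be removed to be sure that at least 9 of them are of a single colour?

By the pigeonhole principle, put each drawn button into a box by colour. The largest draw with every box below 9 takes min(count, 8) from each colour.
Σ min(cᵢ, 8) = 8 + 8 + 8 + 8 + 8 + 8 + 8 = 56.
Draw number 56 + 1 = 57 must push one box to 9.

57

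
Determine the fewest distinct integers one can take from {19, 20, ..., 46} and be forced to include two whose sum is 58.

Group the elements by complementary pair {x, 58−x}: {19,39}, {20,38}, {21,37}, …, giving 10 two-element pairs; the single value 29 (it cannot pair with itself since the integers are distinct); and 7 integers whose partner 58−x falls outside [19,46].
Treating each of those 18 groups as a pigeonhole, one can pick one integer per group — 18 integers — with no two summing to 58.
The 19th integer lands in an occupied pair, forcing a sum of 58.

19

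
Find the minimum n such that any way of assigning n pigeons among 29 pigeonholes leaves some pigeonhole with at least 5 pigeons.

117

With 116 pigeons one could put exactly 4 in each of the 29 pigeonholes, and no pigeonhole would reach 5.
One more pigeon must land in a pigeonhole that already has 4, giving it 5.
So 29 × 4 + 1 = 117 pigeons are required.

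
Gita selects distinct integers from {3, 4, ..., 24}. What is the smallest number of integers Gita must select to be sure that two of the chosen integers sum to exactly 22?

A set avoiding the sum 22 can contain at most one of each pair {x, 22−x}, plus the 6 elements whose complement lies outside the range or equal to its own complement.
The integers 11, …, 24 (14 of them) are such a set: any two sum to at least 11+12 = 23 > 22.
Any 15th integer completes one of the 8 pairs, so 15 choices force a sum of 22.

15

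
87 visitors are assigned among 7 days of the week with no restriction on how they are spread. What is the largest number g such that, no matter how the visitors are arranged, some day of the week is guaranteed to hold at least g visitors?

13

The 7 days of the week are the holes and the 87 visitors are the pigeons.
If every day of the week held at most 12 visitors, the total would be at most 7 × 12 = 84, which is less than 87.
So some day of the week holds at least ⌈87/7⌉ = 13 visitors.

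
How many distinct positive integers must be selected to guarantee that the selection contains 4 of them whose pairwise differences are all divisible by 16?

Integers whose pairwise differences are multiples of 16 are exactly those sharing a remainder mod 16. By pigeonhole, the 16 residue classes mod 16 are the pigeonholes.
With 48 integers one could put 3 in each residue class and have no class reach 4.
The 49th integer pushes some class to 4, so 16·3 + 1 = 49.

49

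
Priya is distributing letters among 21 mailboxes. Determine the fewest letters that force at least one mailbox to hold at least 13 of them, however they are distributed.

253

With 252 letters one could put exactly 12 in each of the 21 mailboxes, and no mailbox would reach 13.
One more letter must land in a mailbox that already has 12, giving it 13.
So 21 × 12 + 1 = 253 letters are required.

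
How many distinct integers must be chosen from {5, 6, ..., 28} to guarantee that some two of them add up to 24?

18

Group the elements by complementary pair {x, 24−x}: {5,19}, {6,18}, {7,17}, …, giving 7 two-element pairs, the single value 12 (it cannot pair with itself since the integers are distinct), and 9 integers whose partner 24−x falls outside [5,28].
By pigeonhole, treating each of those 17 groups as a pigeonhole, one can pick one integer per group — 17 integers — with no two summing to 24.
The 18th integer lands in an occupied pair, forcing a sum of 24.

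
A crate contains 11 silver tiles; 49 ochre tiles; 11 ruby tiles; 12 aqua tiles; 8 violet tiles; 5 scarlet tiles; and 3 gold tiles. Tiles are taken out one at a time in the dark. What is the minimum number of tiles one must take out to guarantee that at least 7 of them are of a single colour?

An adversary could hand out at most 6 tiles per colour (scarlet, gold run out sooner): 6 + 6 + 6 + 6 + 6 + 5 + 3 = 38 tiles and still no colour has 7.
Pigeonhole: one more tile lands in a colour already at 6, so 39 draws are enough and 38 are not.

39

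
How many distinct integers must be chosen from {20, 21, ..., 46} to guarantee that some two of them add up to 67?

Two chosen integers sum to 67 exactly when both halves of some pair {x, 67−x} with 21 ≤ x ≤ 67−x ≤ 46 are chosen — 13 such pairs.
The remaining 1 element (those with no distinct partner in range) can never complete a 67-sum, so the worst case takes all of them and one from each pair: 1 + 13 = 14.
The 15th integer has to be the second member of some pair, so 14 + 1 = 15.

15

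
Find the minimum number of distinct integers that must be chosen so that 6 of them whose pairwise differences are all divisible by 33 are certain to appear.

166

Integers whose pairwise differences are multiples of 33 are exactly those sharing a remainder mod 33. Pigeonhole: the 33 residue classes mod 33 are the pigeonholes.
With 165 integers one could put 5 in each residue class and have no class reach 6.
The 166th integer pushes some class to 6, so 33·5 + 1 = 166.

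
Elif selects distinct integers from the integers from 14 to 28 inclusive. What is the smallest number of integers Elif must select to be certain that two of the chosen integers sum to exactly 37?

11

A set avoiding the sum 37 can contain at most one of each pair {x, 37−x}, plus the 5 elements whose complement lies outside the range.
The integers 19, …, 28 (10 of them) are such a set: any two sum to at least 19+20 = 39 > 37.
Any 11th integer completes one of the 5 pairs, so 11 choices force a sum of 37.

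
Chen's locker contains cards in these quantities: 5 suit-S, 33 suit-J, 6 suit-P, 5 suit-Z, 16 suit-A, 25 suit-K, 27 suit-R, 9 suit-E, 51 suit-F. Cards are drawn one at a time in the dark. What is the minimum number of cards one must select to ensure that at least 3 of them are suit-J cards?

In the worst case for collecting suit-J cards, every non-suit-J card comes out first.
There are 5 + 6 + 5 + 16 + 25 + 27 + 9 + 51 = 144 non-suit-J cards altogether.
After those, each further card must be suit-J, so 144 + 3 = 147 draws guarantee 3 suit-J cards.

147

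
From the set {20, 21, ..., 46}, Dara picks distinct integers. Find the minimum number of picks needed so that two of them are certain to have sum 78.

21

Group the elements by complementary pair {x, 78−x}: {32,46}, {33,45}, {34,44}, …, giving 7 two-element pairs; the single value 39 (it cannot pair with itself since the integers are distinct); and 12 integers whose partner 78−x falls outside [20,46].
By the pigeonhole principle, treating each of those 20 groups as a pigeonhole, one can pick one integer per group — 20 integers — with no two summing to 78.
The 21st integer lands in an occupied pair, forcing a sum of 78.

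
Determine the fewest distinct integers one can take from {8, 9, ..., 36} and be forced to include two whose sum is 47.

17

Group the elements by complementary pair {x, 47−x}: {11,36}, {12,35}, {13,34}, …, giving 13 two-element pairs and 3 integers whose partner 47−x falls outside [8,36].
By the pigeonhole principle, treating each of those 16 groups as a pigeonhole, one can pick one integer per group — 16 integers — with no two summing to 47.
The 17th integer lands in an occupied pair, forcing a sum of 47.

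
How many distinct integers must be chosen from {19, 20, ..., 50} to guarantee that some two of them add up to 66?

19

Group the elements by complementary pair {x, 66−x}: {19,47}, {20,46}, {21,45}, …, giving 14 two-element pairs, the single value 33 (it cannot pair with itself since the integers are distinct), and 3 integers whose partner 66−x falls outside [19,50].
By pigeonhole, treating each of those 18 groups as a pigeonhole, one can pick one integer per group — 18 integers — with no two summing to 66.
The 19th integer lands in an occupied pair, forcing a sum of 66.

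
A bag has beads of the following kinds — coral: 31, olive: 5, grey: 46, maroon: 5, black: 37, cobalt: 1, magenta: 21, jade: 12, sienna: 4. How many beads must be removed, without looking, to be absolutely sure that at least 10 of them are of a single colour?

By pigeonhole, put each drawn bead into a box by colour. The largest draw with every box below 10 takes min(count, 9) from each colour; colours with fewer than 9 contribute all they have.
Σ min(cᵢ, 9) = 9 + 5 + 9 + 5 + 9 + 1 + 9 + 9 + 4 = 60.
Draw number 60 + 1 = 61 must push one box to 10.

61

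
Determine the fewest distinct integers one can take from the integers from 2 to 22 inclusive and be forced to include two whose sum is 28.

14

A set avoiding the sum 28 can contain at most one of each pair {x, 28−x}, plus the 5 elements whose complement lies outside the range or equal to its own complement.
The integers 2, …, 14 (13 of them) are such a set: any two sum to at least 2+3 = 5 and at most 13+14 = 27 < 28.
Pigeonhole: any 14th integer completes one of the 8 pairs, so 14 choices force a sum of 28.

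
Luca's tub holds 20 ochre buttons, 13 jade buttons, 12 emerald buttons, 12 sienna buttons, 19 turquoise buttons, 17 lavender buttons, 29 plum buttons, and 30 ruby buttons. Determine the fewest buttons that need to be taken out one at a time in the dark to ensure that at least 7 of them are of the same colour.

49

By the pigeonhole principle, put each drawn button into a box by colour. The largest draw with every box below 7 takes min(count, 6) from each colour.
Σ min(cᵢ, 6) = 6 + 6 + 6 + 6 + 6 + 6 + 6 + 6 = 48.
Draw number 48 + 1 = 49 must push one box to 7.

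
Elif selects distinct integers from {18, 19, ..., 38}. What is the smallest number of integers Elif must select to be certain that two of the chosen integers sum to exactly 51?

14

Group the elements by complementary pair {x, 51−x}: {18,33}, {19,32}, {20,31}, …, giving 8 two-element pairs and 5 integers whose partner 51−x falls outside [18,38].
Treating each of those 13 groups as a pigeonhole, one can pick one integer per group — 13 integers — with no two summing to 51.
The 14th integer lands in an occupied pair, forcing a sum of 51.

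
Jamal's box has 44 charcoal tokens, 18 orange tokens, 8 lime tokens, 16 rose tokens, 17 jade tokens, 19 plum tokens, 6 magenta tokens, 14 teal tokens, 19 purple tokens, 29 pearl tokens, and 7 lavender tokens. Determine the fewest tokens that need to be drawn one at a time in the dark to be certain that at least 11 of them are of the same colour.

An adversary could hand out at most 10 tokens per colour (lime, magenta, lavender run out sooner): 10 + 10 + 8 + 10 + 10 + 10 + 6 + 10 + 10 + 10 + 7 = 101 tokens and still no colour has 11.
One more token lands in a colour already at 10, so 102 draws are enough and 101 are not.

102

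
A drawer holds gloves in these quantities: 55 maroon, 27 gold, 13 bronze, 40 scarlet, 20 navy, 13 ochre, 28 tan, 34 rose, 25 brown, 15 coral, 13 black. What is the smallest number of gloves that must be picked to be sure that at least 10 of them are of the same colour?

100

An adversary could hand out at most 9 gloves per colour: 9 + 9 + 9 + 9 + 9 + 9 + 9 + 9 + 9 + 9 + 9 = 99 gloves and still no colour has 10.
By the pigeonhole principle, one more glove lands in a colour already at 9, so 100 draws are enough and 99 are not.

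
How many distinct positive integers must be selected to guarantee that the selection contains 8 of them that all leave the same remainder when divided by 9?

By the pigeonhole principle, the 9 residue classes mod 9 are the pigeonholes.
With 63 integers one could put 7 in each residue class and have no class reach 8.
The 64th integer pushes some class to 8, so 9·7 + 1 = 64.

64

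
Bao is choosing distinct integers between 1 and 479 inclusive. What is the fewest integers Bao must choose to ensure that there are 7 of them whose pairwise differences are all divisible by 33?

Integers whose pairwise differences are multiples of 33 are exactly those sharing a remainder mod 33. The 33 residue classes mod 33 are the pigeonholes.
With 198 integers one could put 6 in each residue class and have no class reach 7.
The 199th integer pushes some class to 7, so 33·6 + 1 = 199.

199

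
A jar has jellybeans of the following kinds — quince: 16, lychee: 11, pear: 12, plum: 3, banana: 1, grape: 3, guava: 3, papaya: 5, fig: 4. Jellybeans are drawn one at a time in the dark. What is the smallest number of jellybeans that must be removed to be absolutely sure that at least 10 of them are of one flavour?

An adversary could hand out at most 9 jellybeans per flavour (6 flavours run out sooner): 9 + 9 + 9 + 3 + 1 + 3 + 3 + 5 + 4 = 46 jellybeans and still no flavour has 10.
One more jellybean lands in a flavour already at 9, so 47 draws are enough and 46 are not.

47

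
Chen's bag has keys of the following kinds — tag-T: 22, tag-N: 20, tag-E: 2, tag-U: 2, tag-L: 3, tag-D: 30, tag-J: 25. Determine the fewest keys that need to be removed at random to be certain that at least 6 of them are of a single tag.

28

The 7 tags are the holes; the keys drawn are the pigeons.
To avoid 6 of any one tag, the worst case takes at most 5 of each tag, or every key of a tag that has fewer than 5.
That gives 5 + 5 + 2 + 2 + 3 + 5 + 5 = 27 keys with no tag reaching 6.
The next key forces some tag to 6, so 27 + 1 = 28.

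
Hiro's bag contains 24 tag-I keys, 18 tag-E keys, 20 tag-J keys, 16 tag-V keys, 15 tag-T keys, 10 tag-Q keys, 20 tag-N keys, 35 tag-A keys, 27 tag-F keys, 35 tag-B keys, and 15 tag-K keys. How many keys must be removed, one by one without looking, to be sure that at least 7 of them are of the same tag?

67

Put each drawn key into a box by tag. The largest draw with every box below 7 takes min(count, 6) from each tag.
Σ min(cᵢ, 6) = 6 + 6 + 6 + 6 + 6 + 6 + 6 + 6 + 6 + 6 + 6 = 66.
Draw number 66 + 1 = 67 must push one box to 7.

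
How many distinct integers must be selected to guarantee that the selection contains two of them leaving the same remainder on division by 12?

13

By pigeonhole, the 12 residue classes mod 12 are the pigeonholes.
With 12 integers one could put 1 in each residue class and have no class reach 2.
The 13th integer pushes some class to 2, so 12·1 + 1 = 13.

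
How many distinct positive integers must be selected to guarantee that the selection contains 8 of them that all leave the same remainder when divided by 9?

The 9 residue classes mod 9 are the pigeonholes.
With 63 integers one could put 7 in each residue class and have no class reach 8.
The 64th integer pushes some class to 8, so 9·7 + 1 = 64.

64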